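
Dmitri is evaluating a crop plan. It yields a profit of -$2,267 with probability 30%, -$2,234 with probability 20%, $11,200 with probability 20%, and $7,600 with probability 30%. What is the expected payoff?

EV = 0.3 × (-2267) + 0.2 × (-2234) + 0.2 × 11200 + 0.3 × 7600 = -680.1 − 446.8 + 2240 + 2280 = 3393.1

$3,393.10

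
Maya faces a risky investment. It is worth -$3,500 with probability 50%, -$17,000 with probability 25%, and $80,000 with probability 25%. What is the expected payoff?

EV = 0.5 × (-3500) + 0.25 × (-17000) + 0.25 × 80000 = -1750 − 4250 + 20000 = 14000

$14,000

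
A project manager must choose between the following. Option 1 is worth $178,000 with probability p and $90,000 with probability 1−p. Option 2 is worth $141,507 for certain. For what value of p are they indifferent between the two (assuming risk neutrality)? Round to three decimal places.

p·178000 + (1−p)·90000 = 141507
88000p + 90000 = 141507
p = (141507 − 90000) / 88000

p = 0.585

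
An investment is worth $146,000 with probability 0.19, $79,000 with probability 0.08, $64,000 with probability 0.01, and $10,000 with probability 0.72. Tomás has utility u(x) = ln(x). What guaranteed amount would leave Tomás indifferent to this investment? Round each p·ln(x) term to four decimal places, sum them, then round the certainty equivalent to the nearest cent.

E[u] = 0.19·ln(146000) + 0.08·ln(79000) + 0.01·ln(64000) + 0.72·ln(10000) = 2.2594 + 0.9022 + 0.1107 + 6.6314 = 9.9037
CE = e^9.9037 ≈ 20004.25

$20,004.25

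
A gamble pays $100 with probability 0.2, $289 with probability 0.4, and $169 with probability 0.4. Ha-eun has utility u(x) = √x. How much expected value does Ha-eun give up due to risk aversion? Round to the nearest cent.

E[u] = 0.2·√100 + 0.4·√289 + 0.4·√169 = 0.2·10 + 0.4·17 + 0.4·13 = 14
CE = (14)² = 196
Risk premium = EV − CE = 203.2 − 196 = 7.2

$7.20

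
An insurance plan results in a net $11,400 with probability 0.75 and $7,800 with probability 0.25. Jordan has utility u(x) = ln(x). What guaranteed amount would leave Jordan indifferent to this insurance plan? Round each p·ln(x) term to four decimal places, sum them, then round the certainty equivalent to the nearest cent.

E[u] = 0.75·ln(11400) + 0.25·ln(7800) = 7.0060 + 2.2405 = 9.2465
CE = e^9.2465 ≈ 10368.21

$10,368.21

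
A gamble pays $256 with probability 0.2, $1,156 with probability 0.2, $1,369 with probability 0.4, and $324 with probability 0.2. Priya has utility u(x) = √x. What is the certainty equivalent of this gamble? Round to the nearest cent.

$806.56

E[u] = 0.2·√256 + 0.2·√1156 + 0.4·√1369 + 0.2·√324 = 0.2·16 + 0.2·34 + 0.4·37 + 0.2·18 = 28.4
CE = (28.4)² = 806.56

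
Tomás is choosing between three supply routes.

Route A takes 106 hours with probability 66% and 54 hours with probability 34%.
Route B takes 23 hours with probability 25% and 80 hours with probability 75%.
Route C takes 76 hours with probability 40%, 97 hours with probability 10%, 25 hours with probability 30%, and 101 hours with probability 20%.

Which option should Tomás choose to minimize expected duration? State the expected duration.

Route B (65.75 hours)

Route A = 0.66 × 106 + 0.34 × 54 = 69.96 + 18.36 = 88.32
Route B = 0.25 × 23 + 0.75 × 80 = 5.75 + 60 = 65.75
Route C = 0.4 × 76 + 0.1 × 97 + 0.3 × 25 + 0.2 × 101 = 30.4 + 9.7 + 7.5 + 20.2 = 67.8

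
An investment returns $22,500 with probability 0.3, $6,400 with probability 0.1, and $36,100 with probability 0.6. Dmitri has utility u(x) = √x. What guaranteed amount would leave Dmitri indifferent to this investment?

E[u] = 0.3·√22500 + 0.1·√6400 + 0.6·√36100 = 0.3·150 + 0.1·80 + 0.6·190 = 167
CE = (167)² = 27889

$27,889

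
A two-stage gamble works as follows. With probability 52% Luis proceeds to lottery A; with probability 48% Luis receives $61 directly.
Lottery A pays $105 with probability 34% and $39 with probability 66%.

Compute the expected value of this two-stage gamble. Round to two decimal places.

EV(A) = 0.34 × 105 + 0.66 × 39 = 35.7 + 25.74 = 61.44
Branch B: 61 (certain)
Overall = 0.52 × 61.44 + 0.48 × 61 = 31.9488 + 29.28 = 61.2288

$61.23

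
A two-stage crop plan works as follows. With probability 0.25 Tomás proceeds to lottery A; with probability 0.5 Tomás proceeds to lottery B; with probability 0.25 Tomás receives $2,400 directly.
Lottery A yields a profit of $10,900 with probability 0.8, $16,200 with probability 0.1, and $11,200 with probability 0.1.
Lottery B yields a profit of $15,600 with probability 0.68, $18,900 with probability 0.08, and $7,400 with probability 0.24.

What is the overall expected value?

EV(A) = 0.8 × 10900 + 0.1 × 16200 + 0.1 × 11200 = 8720 + 1620 + 1120 = 11460
EV(B) = 0.68 × 15600 + 0.08 × 18900 + 0.24 × 7400 = 10608 + 1512 + 1776 = 13896
Branch C: 2400 (certain)
Overall = 0.25 × 11460 + 0.5 × 13896 + 0.25 × 2400 = 2865 + 6948 + 600 = 10413

$10,413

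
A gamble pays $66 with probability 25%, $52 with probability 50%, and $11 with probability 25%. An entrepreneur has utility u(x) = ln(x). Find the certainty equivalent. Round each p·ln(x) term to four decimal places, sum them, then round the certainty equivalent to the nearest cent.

E[u] = 0.25·ln(66) + 0.5·ln(52) + 0.25·ln(11) = 1.0474 + 1.9756 + 0.5995 = 3.6225
CE = e^3.6225 ≈ 37.43

$37.43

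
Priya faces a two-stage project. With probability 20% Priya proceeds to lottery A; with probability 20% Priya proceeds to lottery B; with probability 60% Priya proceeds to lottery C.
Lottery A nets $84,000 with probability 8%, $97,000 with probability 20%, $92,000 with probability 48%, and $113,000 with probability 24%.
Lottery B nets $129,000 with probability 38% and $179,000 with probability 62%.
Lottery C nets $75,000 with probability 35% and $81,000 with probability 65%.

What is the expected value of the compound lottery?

$98,820

EV(A) = 0.08 × 84000 + 0.2 × 97000 + 0.48 × 92000 + 0.24 × 113000 = 6720 + 19400 + 44160 + 27120 = 97400
EV(B) = 0.38 × 129000 + 0.62 × 179000 = 49020 + 110980 = 160000
EV(C) = 0.35 × 75000 + 0.65 × 81000 = 26250 + 52650 = 78900
Overall = 0.2 × 97400 + 0.2 × 160000 + 0.6 × 78900 = 19480 + 32000 + 47340 = 98820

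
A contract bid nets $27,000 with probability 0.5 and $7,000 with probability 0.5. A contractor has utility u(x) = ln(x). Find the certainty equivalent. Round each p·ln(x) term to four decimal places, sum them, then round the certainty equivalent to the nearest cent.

E[u] = 0.5·ln(27000) + 0.5·ln(7000) = 5.1018 + 4.4268 = 9.5286
CE = e^9.5286 ≈ 13747.33

$13,747.33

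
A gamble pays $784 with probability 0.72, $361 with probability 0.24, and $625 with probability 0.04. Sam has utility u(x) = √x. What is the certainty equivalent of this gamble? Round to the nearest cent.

$661.52

E[u] = 0.72·√784 + 0.24·√361 + 0.04·√625 = 0.72·28 + 0.24·19 + 0.04·25 = 25.72
CE = (25.72)² = 661.5184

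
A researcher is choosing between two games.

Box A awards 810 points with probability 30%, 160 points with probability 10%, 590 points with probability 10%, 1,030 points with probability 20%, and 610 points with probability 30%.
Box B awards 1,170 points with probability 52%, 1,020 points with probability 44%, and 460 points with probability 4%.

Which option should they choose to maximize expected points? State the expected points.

Box B (1075.6 points)

Box A = 0.3 × 810 + 0.1 × 160 + 0.1 × 590 + 0.2 × 1030 + 0.3 × 610 = 243 + 16 + 59 + 206 + 183 = 707
Box B = 0.52 × 1170 + 0.44 × 1020 + 0.04 × 460 = 608.4 + 448.8 + 18.4 = 1075.6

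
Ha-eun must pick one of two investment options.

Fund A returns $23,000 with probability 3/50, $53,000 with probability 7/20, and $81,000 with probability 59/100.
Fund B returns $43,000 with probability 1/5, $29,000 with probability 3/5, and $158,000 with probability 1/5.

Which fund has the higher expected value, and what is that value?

Fund A = 3/50 × 23000 + 7/20 × 53000 + 59/100 × 81000 = 1380 + 18550 + 47790 = 67720
Fund B = 1/5 × 43000 + 3/5 × 29000 + 1/5 × 158000 = 8600 + 17400 + 31600 = 57600

Fund A ($67,720)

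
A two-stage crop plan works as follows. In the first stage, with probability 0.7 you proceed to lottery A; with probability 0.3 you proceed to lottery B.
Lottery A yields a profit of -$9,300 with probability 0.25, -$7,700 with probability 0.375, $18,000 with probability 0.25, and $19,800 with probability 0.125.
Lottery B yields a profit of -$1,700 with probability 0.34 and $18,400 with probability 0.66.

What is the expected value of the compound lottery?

$4,703.55

EV(A) = 0.25 × (-9300) + 0.375 × (-7700) + 0.25 × 18000 + 0.125 × 19800 = -2325 − 2887.5 + 4500 + 2475 = 1762.5
EV(B) = 0.34 × (-1700) + 0.66 × 18400 = -578 + 12144 = 11566
Overall = 0.7 × 1762.5 + 0.3 × 11566 = 1233.75 + 3469.8 = 4703.55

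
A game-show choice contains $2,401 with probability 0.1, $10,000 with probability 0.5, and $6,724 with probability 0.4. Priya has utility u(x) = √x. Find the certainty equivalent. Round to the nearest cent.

$7,691.29

E[u] = 0.1·√2401 + 0.5·√10000 + 0.4·√6724 = 0.1·49 + 0.5·100 + 0.4·82 = 87.7
CE = (87.7)² = 7691.29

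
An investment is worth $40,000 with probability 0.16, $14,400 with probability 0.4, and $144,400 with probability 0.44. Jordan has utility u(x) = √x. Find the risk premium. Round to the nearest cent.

$14,588.16

E[u] = 0.16·√40000 + 0.4·√14400 + 0.44·√144400 = 0.16·200 + 0.4·120 + 0.44·380 = 247.2
CE = (247.2)² = 61107.84
Risk premium = EV − CE = 75696 − 61107.84 = 14588.16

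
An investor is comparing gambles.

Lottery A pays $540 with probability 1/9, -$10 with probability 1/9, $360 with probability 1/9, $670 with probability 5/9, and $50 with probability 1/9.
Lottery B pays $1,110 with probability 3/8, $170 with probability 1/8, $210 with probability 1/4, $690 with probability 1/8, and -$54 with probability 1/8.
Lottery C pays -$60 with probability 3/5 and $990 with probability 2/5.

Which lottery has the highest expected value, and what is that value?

Lottery A = 1/9 × 540 + 1/9 × (-10) + 1/9 × 360 + 5/9 × 670 + 1/9 × 50 = 60 − 1.1111 + 40 + 372.2222 + 5.5556 = 476.6667
Lottery B = 3/8 × 1110 + 1/8 × 170 + 1/4 × 210 + 1/8 × 690 + 1/8 × (-54) = 416.25 + 21.25 + 52.5 + 86.25 − 6.75 = 569.5
Lottery C = 3/5 × (-60) + 2/5 × 990 = -36 + 396 = 360

Lottery B ($569.50)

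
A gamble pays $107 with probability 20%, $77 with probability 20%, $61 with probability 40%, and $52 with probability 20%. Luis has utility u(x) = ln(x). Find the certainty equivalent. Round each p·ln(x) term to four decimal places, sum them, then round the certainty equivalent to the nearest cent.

$69.26

E[u] = 0.2·ln(107) + 0.2·ln(77) + 0.4·ln(61) + 0.2·ln(52) = 0.9346 + 0.8688 + 1.6443 + 0.7902 = 4.2379
CE = e^4.2379 ≈ 69.26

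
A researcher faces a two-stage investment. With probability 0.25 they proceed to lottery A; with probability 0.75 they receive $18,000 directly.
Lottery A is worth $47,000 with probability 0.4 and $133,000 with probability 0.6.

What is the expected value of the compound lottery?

$38,150

EV(A) = 0.4 × 47000 + 0.6 × 133000 = 18800 + 79800 = 98600
Branch B: 18000 (certain)
Overall = 0.25 × 98600 + 0.75 × 18000 = 24650 + 13500 = 38150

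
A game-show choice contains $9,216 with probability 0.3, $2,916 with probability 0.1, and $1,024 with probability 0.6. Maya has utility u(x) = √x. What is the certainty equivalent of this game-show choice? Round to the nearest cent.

$2,851.56

E[u] = 0.3·√9216 + 0.1·√2916 + 0.6·√1024 = 0.3·96 + 0.1·54 + 0.6·32 = 53.4
CE = (53.4)² = 2851.56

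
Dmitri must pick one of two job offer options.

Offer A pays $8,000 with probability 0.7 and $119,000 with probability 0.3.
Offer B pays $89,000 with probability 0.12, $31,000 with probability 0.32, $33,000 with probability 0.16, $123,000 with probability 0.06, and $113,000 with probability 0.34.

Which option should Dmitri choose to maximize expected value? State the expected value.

Offer B ($71,680)

Offer A = 0.7 × 8000 + 0.3 × 119000 = 5600 + 35700 = 41300
Offer B = 0.12 × 89000 + 0.32 × 31000 + 0.16 × 33000 + 0.06 × 123000 + 0.34 × 113000 = 10680 + 9920 + 5280 + 7380 + 38420 = 71680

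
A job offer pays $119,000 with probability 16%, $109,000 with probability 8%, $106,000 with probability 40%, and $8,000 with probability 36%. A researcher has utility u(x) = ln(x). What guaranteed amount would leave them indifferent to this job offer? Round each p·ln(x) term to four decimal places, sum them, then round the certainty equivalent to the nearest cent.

$42,689.15

E[u] = 0.16·ln(119000) + 0.08·ln(109000) + 0.4·ln(106000) + 0.36·ln(8000) = 1.8699 + 0.9279 + 4.6285 + 3.2354 = 10.6617
CE = e^10.6617 ≈ 42689.15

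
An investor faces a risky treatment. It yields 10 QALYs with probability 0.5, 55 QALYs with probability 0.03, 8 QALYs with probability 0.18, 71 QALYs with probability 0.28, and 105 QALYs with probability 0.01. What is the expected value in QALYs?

29.02 QALYs

EV = 0.5 × 10 + 0.03 × 55 + 0.18 × 8 + 0.28 × 71 + 0.01 × 105 = 5 + 1.65 + 1.44 + 19.88 + 1.05 = 29.02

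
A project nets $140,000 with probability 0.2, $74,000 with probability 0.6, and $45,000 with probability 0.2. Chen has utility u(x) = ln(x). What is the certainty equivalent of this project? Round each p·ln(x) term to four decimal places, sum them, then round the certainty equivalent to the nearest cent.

E[u] = 0.2·ln(140000) + 0.6·ln(74000) + 0.2·ln(45000) = 2.3699 + 6.7271 + 2.1429 = 11.2399
CE = e^11.2399 ≈ 76107.34

$76,107.34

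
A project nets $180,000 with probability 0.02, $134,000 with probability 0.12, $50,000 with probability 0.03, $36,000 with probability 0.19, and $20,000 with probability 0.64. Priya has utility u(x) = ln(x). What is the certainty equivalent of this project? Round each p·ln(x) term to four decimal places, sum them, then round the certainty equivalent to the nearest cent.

$30,175.93

E[u] = 0.02·ln(180000) + 0.12·ln(134000) + 0.03·ln(50000) + 0.19·ln(36000) + 0.64·ln(20000) = 0.2420 + 1.4167 + 0.3246 + 1.9933 + 6.3382 = 10.3148
CE = e^10.3148 ≈ 30175.93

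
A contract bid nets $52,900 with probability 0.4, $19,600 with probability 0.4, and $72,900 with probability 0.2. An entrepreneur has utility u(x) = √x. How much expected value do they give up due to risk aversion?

E[u] = 0.4·√52900 + 0.4·√19600 + 0.2·√72900 = 0.4·230 + 0.4·140 + 0.2·270 = 202
CE = (202)² = 40804
Risk premium = EV − CE = 43580 − 40804 = 2776

$2,776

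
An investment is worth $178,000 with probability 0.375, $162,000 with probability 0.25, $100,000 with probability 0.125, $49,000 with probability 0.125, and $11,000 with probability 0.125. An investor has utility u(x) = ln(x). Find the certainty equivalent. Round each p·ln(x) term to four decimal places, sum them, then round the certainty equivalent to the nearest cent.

$97,207.19

E[u] = 0.375·ln(178000) + 0.25·ln(162000) + 0.125·ln(100000) + 0.125·ln(49000) + 0.125·ln(11000) = 4.5336 + 2.9988 + 1.4391 + 1.3499 + 1.1632 = 11.4846
CE = e^11.4846 ≈ 97207.19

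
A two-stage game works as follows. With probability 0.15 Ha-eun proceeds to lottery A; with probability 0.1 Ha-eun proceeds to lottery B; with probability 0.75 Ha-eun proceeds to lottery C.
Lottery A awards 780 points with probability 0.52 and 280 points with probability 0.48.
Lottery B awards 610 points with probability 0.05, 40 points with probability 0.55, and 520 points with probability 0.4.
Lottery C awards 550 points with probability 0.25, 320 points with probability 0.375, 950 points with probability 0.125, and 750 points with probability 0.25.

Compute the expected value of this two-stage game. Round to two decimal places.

529.86 points

EV(A) = 0.52 × 780 + 0.48 × 280 = 405.6 + 134.4 = 540
EV(B) = 0.05 × 610 + 0.55 × 40 + 0.4 × 520 = 30.5 + 22 + 208 = 260.5
EV(C) = 0.25 × 550 + 0.375 × 320 + 0.125 × 950 + 0.25 × 750 = 137.5 + 120 + 118.75 + 187.5 = 563.75
Overall = 0.15 × 540 + 0.1 × 260.5 + 0.75 × 563.75 = 81 + 26.05 + 422.8125 = 529.8625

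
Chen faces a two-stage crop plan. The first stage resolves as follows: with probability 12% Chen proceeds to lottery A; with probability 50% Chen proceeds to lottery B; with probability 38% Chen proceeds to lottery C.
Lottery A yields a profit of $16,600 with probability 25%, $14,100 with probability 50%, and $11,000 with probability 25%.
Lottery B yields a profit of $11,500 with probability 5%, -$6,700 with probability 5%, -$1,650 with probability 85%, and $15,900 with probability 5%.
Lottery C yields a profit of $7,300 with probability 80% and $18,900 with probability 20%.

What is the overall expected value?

$5,145.85

EV(A) = 0.25 × 16600 + 0.5 × 14100 + 0.25 × 11000 = 4150 + 7050 + 2750 = 13950
EV(B) = 0.05 × 11500 + 0.05 × (-6700) + 0.85 × (-1650) + 0.05 × 15900 = 575 − 335 − 1402.5 + 795 = -367.5
EV(C) = 0.8 × 7300 + 0.2 × 18900 = 5840 + 3780 = 9620
Overall = 0.12 × 13950 + 0.5 × (-367.5) + 0.38 × 9620 = 1674 − 183.75 + 3655.6 = 5145.85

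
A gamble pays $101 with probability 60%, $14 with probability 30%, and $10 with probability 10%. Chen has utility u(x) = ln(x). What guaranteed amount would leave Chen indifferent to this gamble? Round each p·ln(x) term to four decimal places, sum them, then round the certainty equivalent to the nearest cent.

E[u] = 0.6·ln(101) + 0.3·ln(14) + 0.1·ln(10) = 2.7691 + 0.7917 + 0.2303 = 3.7911
CE = e^3.7911 ≈ 44.31

$44.31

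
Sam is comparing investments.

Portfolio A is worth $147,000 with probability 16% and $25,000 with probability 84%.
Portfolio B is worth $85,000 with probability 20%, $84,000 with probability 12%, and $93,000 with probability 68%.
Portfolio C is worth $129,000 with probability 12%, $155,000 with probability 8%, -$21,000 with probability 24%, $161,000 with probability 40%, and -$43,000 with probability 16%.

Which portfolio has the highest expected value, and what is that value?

Portfolio B ($90,320)

Portfolio A = 0.16 × 147000 + 0.84 × 25000 = 23520 + 21000 = 44520
Portfolio B = 0.2 × 85000 + 0.12 × 84000 + 0.68 × 93000 = 17000 + 10080 + 63240 = 90320
Portfolio C = 0.12 × 129000 + 0.08 × 155000 + 0.24 × (-21000) + 0.4 × 161000 + 0.16 × (-43000) = 15480 + 12400 − 5040 + 64400 − 6880 = 80360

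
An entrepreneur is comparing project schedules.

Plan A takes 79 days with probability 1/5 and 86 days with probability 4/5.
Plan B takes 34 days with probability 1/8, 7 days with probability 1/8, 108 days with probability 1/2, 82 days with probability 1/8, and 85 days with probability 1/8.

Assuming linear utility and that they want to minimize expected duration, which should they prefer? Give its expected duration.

Plan B (80 days)

Plan A = 1/5 × 79 + 4/5 × 86 = 15.8 + 68.8 = 84.6
Plan B = 1/8 × 34 + 1/8 × 7 + 1/2 × 108 + 1/8 × 82 + 1/8 × 85 = 4.25 + 0.875 + 54 + 10.25 + 10.625 = 80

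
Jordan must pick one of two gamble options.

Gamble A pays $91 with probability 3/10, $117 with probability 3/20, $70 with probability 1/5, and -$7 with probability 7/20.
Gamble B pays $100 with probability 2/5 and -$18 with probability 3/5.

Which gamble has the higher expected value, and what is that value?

Gamble A = 3/10 × 91 + 3/20 × 117 + 1/5 × 70 + 7/20 × (-7) = 27.3 + 17.55 + 14 − 2.45 = 56.4
Gamble B = 2/5 × 100 + 3/5 × (-18) = 40 − 10.8 = 29.2

Gamble A ($56.40)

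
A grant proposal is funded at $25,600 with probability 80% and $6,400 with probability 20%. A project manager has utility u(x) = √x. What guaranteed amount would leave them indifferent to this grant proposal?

$20,736

E[u] = 0.8·√25600 + 0.2·√6400 = 0.8·160 + 0.2·80 = 144
CE = (144)² = 20736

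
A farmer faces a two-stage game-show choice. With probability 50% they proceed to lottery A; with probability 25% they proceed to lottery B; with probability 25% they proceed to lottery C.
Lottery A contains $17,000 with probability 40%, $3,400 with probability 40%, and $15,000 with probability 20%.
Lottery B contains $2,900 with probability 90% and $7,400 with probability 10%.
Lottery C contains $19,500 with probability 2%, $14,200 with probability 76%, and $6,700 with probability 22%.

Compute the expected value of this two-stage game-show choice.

$9,581.50

EV(A) = 0.4 × 17000 + 0.4 × 3400 + 0.2 × 15000 = 6800 + 1360 + 3000 = 11160
EV(B) = 0.9 × 2900 + 0.1 × 7400 = 2610 + 740 = 3350
EV(C) = 0.02 × 19500 + 0.76 × 14200 + 0.22 × 6700 = 390 + 10792 + 1474 = 12656
Overall = 0.5 × 11160 + 0.25 × 3350 + 0.25 × 12656 = 5580 + 837.5 + 3164 = 9581.5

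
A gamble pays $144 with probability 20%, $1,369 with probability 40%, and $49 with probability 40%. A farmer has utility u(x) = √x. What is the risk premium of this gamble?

$196

E[u] = 0.2·√144 + 0.4·√1369 + 0.4·√49 = 0.2·12 + 0.4·37 + 0.4·7 = 20
CE = (20)² = 400
Risk premium = EV − CE = 596 − 400 = 196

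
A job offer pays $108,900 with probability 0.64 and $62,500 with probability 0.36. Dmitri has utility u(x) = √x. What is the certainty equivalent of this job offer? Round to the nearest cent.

E[u] = 0.64·√108900 + 0.36·√62500 = 0.64·330 + 0.36·250 = 301.2
CE = (301.2)² = 90721.44

$90,721.44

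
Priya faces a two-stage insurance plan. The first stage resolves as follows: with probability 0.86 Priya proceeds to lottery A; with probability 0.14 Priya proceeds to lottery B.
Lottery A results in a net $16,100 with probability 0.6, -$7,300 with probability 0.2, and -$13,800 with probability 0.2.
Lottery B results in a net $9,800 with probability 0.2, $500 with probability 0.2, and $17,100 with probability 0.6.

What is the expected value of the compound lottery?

EV(A) = 0.6 × 16100 + 0.2 × (-7300) + 0.2 × (-13800) = 9660 − 1460 − 2760 = 5440
EV(B) = 0.2 × 9800 + 0.2 × 500 + 0.6 × 17100 = 1960 + 100 + 10260 = 12320
Overall = 0.86 × 5440 + 0.14 × 12320 = 4678.4 + 1724.8 = 6403.2

$6,403.20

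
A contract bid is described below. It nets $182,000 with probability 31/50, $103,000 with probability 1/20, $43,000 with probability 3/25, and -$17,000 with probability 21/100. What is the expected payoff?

$119,580

EV = 31/50 × 182000 + 1/20 × 103000 + 3/25 × 43000 + 21/100 × (-17000) = 112840 + 5150 + 5160 − 3570 = 119580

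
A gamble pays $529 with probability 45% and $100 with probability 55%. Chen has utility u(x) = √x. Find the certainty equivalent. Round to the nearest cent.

$251.22

E[u] = 0.45·√529 + 0.55·√100 = 0.45·23 + 0.55·10 = 15.85
CE = (15.85)² = 251.2225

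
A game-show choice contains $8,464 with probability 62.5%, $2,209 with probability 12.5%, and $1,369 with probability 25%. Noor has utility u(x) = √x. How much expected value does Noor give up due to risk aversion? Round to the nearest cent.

$633.98

E[u] = 0.625·√8464 + 0.125·√2209 + 0.25·√1369 = 0.625·92 + 0.125·47 + 0.25·37 = 72.625
CE = (72.625)² = 5274.390625
Risk premium = EV − CE = 5908.375 − 5274.390625 = 633.984375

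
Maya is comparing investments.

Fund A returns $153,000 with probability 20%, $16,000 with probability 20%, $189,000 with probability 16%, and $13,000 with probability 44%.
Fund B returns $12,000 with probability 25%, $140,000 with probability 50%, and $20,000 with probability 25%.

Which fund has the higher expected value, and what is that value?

Fund A = 0.2 × 153000 + 0.2 × 16000 + 0.16 × 189000 + 0.44 × 13000 = 30600 + 3200 + 30240 + 5720 = 69760
Fund B = 0.25 × 12000 + 0.5 × 140000 + 0.25 × 20000 = 3000 + 70000 + 5000 = 78000

Fund B ($78,000)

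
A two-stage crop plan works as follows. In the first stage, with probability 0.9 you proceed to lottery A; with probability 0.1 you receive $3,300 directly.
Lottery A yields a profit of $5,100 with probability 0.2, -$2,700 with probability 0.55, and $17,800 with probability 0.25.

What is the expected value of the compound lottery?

EV(A) = 0.2 × 5100 + 0.55 × (-2700) + 0.25 × 17800 = 1020 − 1485 + 4450 = 3985
Branch B: 3300 (certain)
Overall = 0.9 × 3985 + 0.1 × 3300 = 3586.5 + 330 = 3916.5

$3,916.50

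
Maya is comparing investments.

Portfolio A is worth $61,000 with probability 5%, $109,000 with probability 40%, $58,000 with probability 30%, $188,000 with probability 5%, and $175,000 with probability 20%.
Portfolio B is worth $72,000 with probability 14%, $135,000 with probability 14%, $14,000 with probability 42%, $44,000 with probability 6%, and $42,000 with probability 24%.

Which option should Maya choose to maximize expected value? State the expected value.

Portfolio A = 0.05 × 61000 + 0.4 × 109000 + 0.3 × 58000 + 0.05 × 188000 + 0.2 × 175000 = 3050 + 43600 + 17400 + 9400 + 35000 = 108450
Portfolio B = 0.14 × 72000 + 0.14 × 135000 + 0.42 × 14000 + 0.06 × 44000 + 0.24 × 42000 = 10080 + 18900 + 5880 + 2640 + 10080 = 47580

Portfolio A ($108,450)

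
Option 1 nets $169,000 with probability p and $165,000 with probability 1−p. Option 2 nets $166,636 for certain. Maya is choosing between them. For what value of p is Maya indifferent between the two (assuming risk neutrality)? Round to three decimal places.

p·169000 + (1−p)·165000 = 166636
4000p + 165000 = 166636
p = (166636 − 165000) / 4000

p = 0.409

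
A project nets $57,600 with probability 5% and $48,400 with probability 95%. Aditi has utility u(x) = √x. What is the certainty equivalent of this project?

$48,841

E[u] = 0.05·√57600 + 0.95·√48400 = 0.05·240 + 0.95·220 = 221
CE = (221)² = 48841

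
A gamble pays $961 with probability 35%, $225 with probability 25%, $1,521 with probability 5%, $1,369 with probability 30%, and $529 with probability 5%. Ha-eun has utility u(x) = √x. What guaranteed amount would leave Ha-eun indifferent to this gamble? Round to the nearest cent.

$829.44

E[u] = 0.35·√961 + 0.25·√225 + 0.05·√1521 + 0.3·√1369 + 0.05·√529 = 0.35·31 + 0.25·15 + 0.05·39 + 0.3·37 + 0.05·23 = 28.8
CE = (28.8)² = 829.44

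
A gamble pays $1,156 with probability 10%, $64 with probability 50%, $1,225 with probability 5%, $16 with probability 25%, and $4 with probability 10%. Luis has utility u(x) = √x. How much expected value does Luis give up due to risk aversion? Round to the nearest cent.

$106.13

E[u] = 0.1·√1156 + 0.5·√64 + 0.05·√1225 + 0.25·√16 + 0.1·√4 = 0.1·34 + 0.5·8 + 0.05·35 + 0.25·4 + 0.1·2 = 10.35
CE = (10.35)² = 107.1225
Risk premium = EV − CE = 213.25 − 107.1225 = 106.1275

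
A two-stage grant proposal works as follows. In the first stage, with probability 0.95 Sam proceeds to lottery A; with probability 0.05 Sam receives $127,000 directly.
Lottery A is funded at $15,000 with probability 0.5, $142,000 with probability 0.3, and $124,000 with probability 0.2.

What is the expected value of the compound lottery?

EV(A) = 0.5 × 15000 + 0.3 × 142000 + 0.2 × 124000 = 7500 + 42600 + 24800 = 74900
Branch B: 127000 (certain)
Overall = 0.95 × 74900 + 0.05 × 127000 = 71155 + 6350 = 77505

$77,505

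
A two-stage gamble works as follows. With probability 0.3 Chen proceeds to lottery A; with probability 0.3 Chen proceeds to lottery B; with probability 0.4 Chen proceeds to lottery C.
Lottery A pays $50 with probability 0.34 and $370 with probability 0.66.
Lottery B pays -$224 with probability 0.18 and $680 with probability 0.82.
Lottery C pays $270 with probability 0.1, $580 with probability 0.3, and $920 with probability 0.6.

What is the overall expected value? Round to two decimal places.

$534.74

EV(A) = 0.34 × 50 + 0.66 × 370 = 17 + 244.2 = 261.2
EV(B) = 0.18 × (-224) + 0.82 × 680 = -40.32 + 557.6 = 517.28
EV(C) = 0.1 × 270 + 0.3 × 580 + 0.6 × 920 = 27 + 174 + 552 = 753
Overall = 0.3 × 261.2 + 0.3 × 517.28 + 0.4 × 753 = 78.36 + 155.184 + 301.2 = 534.744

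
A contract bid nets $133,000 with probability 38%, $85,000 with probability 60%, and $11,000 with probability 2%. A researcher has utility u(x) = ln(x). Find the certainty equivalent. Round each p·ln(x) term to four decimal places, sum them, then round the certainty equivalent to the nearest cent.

$96,722.37

E[u] = 0.38·ln(133000) + 0.6·ln(85000) + 0.02·ln(11000) = 4.4833 + 6.8102 + 0.1861 = 11.4796
CE = e^11.4796 ≈ 96722.37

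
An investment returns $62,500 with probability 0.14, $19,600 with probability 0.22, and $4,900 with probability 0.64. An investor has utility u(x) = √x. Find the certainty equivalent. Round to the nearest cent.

$12,232.36

E[u] = 0.14·√62500 + 0.22·√19600 + 0.64·√4900 = 0.14·250 + 0.22·140 + 0.64·70 = 110.6
CE = (110.6)² = 12232.36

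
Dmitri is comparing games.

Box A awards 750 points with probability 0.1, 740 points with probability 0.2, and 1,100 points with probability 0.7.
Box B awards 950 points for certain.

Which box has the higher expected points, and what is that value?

Box A (993 points)

Box A = 0.1 × 750 + 0.2 × 740 + 0.7 × 1100 = 75 + 148 + 770 = 993
Box B: 950 (certain)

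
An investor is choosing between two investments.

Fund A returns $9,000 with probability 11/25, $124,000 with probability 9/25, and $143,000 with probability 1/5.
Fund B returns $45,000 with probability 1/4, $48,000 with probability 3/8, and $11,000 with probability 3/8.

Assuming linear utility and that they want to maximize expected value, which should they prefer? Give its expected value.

Fund A ($77,200)

Fund A = 11/25 × 9000 + 9/25 × 124000 + 1/5 × 143000 = 3960 + 44640 + 28600 = 77200
Fund B = 1/4 × 45000 + 3/8 × 48000 + 3/8 × 11000 = 11250 + 18000 + 4125 = 33375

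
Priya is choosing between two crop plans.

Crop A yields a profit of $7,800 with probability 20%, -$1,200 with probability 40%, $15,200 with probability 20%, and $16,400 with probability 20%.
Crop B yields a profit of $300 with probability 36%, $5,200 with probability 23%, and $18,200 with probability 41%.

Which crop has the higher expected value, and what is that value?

Crop B ($8,766)

Crop A = 0.2 × 7800 + 0.4 × (-1200) + 0.2 × 15200 + 0.2 × 16400 = 1560 − 480 + 3040 + 3280 = 7400
Crop B = 0.36 × 300 + 0.23 × 5200 + 0.41 × 18200 = 108 + 1196 + 7462 = 8766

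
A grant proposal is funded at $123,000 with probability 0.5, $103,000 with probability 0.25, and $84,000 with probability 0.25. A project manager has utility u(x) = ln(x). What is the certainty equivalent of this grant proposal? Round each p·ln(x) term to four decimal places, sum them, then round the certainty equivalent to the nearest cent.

$106,958.91

E[u] = 0.5·ln(123000) + 0.25·ln(103000) + 0.25·ln(84000) = 5.8600 + 2.8856 + 2.8346 = 11.5802
CE = e^11.5802 ≈ 106958.91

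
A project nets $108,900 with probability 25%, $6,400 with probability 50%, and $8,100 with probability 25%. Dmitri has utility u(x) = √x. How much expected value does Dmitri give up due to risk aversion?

E[u] = 0.25·√108900 + 0.5·√6400 + 0.25·√8100 = 0.25·330 + 0.5·80 + 0.25·90 = 145
CE = (145)² = 21025
Risk premium = EV − CE = 32450 − 21025 = 11425

$11,425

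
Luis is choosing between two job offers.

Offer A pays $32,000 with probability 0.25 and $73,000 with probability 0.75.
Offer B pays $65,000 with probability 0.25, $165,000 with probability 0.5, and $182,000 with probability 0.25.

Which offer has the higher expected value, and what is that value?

Offer B ($144,250)

Offer A = 0.25 × 32000 + 0.75 × 73000 = 8000 + 54750 = 62750
Offer B = 0.25 × 65000 + 0.5 × 165000 + 0.25 × 182000 = 16250 + 82500 + 45500 = 144250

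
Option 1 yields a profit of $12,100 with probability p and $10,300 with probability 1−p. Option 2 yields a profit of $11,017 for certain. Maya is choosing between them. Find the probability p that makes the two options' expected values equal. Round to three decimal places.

p = 0.398

p·12100 + (1−p)·10300 = 11017
1800p + 10300 = 11017
p = (11017 − 10300) / 1800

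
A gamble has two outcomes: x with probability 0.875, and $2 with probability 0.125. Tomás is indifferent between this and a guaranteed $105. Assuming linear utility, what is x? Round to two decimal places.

0.875·x + 0.125·2 = 105
0.875·x = 105 − 0.25 = 104.75
x = 104.75 / 0.875 = 119.7143

x = $119.71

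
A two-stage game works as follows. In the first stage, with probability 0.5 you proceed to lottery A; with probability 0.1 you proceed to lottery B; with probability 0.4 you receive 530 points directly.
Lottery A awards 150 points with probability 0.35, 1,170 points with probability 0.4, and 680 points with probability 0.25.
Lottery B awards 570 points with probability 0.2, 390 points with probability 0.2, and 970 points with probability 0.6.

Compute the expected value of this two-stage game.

634.65 points

EV(A) = 0.35 × 150 + 0.4 × 1170 + 0.25 × 680 = 52.5 + 468 + 170 = 690.5
EV(B) = 0.2 × 570 + 0.2 × 390 + 0.6 × 970 = 114 + 78 + 582 = 774
Branch C: 530 (certain)
Overall = 0.5 × 690.5 + 0.1 × 774 + 0.4 × 530 = 345.25 + 77.4 + 212 = 634.65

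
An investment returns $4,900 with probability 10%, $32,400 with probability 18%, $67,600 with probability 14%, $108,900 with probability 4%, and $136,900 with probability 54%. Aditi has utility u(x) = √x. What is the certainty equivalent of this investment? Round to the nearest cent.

$83,405.44

E[u] = 0.1·√4900 + 0.18·√32400 + 0.14·√67600 + 0.04·√108900 + 0.54·√136900 = 0.1·70 + 0.18·180 + 0.14·260 + 0.04·330 + 0.54·370 = 288.8
CE = (288.8)² = 83405.44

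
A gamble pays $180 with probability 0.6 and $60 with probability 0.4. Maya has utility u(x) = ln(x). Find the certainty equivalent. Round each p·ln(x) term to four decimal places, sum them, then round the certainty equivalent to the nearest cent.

$115.99

E[u] = 0.6·ln(180) + 0.4·ln(60) = 3.1158 + 1.6377 = 4.7535
CE = e^4.7535 ≈ 115.99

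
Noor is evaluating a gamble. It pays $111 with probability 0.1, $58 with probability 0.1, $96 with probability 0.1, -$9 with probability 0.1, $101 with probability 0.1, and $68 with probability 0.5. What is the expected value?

EV = 0.1 × 111 + 0.1 × 58 + 0.1 × 96 + 0.1 × (-9) + 0.1 × 101 + 0.5 × 68 = 11.1 + 5.8 + 9.6 − 0.9 + 10.1 + 34 = 69.7

$69.70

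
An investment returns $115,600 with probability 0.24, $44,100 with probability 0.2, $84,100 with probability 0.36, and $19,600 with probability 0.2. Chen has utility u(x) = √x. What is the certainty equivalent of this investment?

E[u] = 0.24·√115600 + 0.2·√44100 + 0.36·√84100 + 0.2·√19600 = 0.24·340 + 0.2·210 + 0.36·290 + 0.2·140 = 256
CE = (256)² = 65536

$65,536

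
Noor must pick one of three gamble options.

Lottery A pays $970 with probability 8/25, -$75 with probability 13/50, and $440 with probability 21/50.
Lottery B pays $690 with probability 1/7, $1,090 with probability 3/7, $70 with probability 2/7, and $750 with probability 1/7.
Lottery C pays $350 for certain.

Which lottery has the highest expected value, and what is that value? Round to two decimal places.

Lottery A = 8/25 × 970 + 13/50 × (-75) + 21/50 × 440 = 310.4 − 19.5 + 184.8 = 475.7
Lottery B = 1/7 × 690 + 3/7 × 1090 + 2/7 × 70 + 1/7 × 750 = 98.5714 + 467.1429 + 20 + 107.1429 = 692.8571
Lottery C: 350 (certain)

Lottery B ($692.86)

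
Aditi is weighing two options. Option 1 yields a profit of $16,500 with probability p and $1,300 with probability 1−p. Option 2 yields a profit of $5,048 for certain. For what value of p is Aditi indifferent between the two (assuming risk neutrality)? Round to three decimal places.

p·16500 + (1−p)·1300 = 5048
15200p + 1300 = 5048
p = (5048 − 1300) / 15200

p = 0.247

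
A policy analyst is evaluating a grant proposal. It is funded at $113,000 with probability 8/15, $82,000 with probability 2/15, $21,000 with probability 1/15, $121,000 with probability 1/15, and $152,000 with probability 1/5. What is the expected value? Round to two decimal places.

$111,066.67

EV = 8/15 × 113000 + 2/15 × 82000 + 1/15 × 21000 + 1/15 × 121000 + 1/5 × 152000 = 60266.6667 + 10933.3333 + 1400 + 8066.6667 + 30400 = 111066.6667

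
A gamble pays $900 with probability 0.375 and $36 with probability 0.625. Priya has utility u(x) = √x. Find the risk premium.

$135

E[u] = 0.375·√900 + 0.625·√36 = 0.375·30 + 0.625·6 = 15
CE = (15)² = 225
Risk premium = EV − CE = 360 − 225 = 135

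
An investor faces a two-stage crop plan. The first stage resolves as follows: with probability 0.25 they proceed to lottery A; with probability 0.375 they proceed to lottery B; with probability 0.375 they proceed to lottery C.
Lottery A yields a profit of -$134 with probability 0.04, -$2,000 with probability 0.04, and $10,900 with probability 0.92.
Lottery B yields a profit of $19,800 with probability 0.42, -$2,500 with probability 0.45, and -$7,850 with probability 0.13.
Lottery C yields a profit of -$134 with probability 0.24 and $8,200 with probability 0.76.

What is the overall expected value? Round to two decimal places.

EV(A) = 0.04 × (-134) + 0.04 × (-2000) + 0.92 × 10900 = -5.36 − 80 + 10028 = 9942.64
EV(B) = 0.42 × 19800 + 0.45 × (-2500) + 0.13 × (-7850) = 8316 − 1125 − 1020.5 = 6170.5
EV(C) = 0.24 × (-134) + 0.76 × 8200 = -32.16 + 6232 = 6199.84
Overall = 0.25 × 9942.64 + 0.375 × 6170.5 + 0.375 × 6199.84 = 2485.66 + 2313.9375 + 2324.94 = 7124.5375

$7,124.54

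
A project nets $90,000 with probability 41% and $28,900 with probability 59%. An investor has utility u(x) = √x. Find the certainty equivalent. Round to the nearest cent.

E[u] = 0.41·√90000 + 0.59·√28900 = 0.41·300 + 0.59·170 = 223.3
CE = (223.3)² = 49862.89

$49,862.89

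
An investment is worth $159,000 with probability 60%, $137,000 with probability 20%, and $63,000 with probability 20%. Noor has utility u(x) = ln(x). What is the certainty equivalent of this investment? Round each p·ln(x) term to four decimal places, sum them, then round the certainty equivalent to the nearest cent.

$128,245.29

E[u] = 0.6·ln(159000) + 0.2·ln(137000) + 0.2·ln(63000) = 7.1860 + 2.3655 + 2.2102 = 11.7617
CE = e^11.7617 ≈ 128245.29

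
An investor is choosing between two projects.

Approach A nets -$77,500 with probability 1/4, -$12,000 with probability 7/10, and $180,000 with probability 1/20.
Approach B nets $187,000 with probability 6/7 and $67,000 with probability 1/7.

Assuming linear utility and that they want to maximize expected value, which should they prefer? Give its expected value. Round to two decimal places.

Approach B ($169,857.14)

Approach A = 1/4 × (-77500) + 7/10 × (-12000) + 1/20 × 180000 = -19375 − 8400 + 9000 = -18775
Approach B = 6/7 × 187000 + 1/7 × 67000 = 160285.7143 + 9571.4286 = 169857.1429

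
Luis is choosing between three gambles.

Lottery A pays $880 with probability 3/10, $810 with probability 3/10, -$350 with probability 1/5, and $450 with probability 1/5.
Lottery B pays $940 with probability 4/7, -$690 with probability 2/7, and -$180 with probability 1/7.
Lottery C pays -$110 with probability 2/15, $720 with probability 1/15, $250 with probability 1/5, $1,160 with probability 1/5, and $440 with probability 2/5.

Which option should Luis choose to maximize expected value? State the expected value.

Lottery A ($527)

Lottery A = 3/10 × 880 + 3/10 × 810 + 1/5 × (-350) + 1/5 × 450 = 264 + 243 − 70 + 90 = 527
Lottery B = 4/7 × 940 + 2/7 × (-690) + 1/7 × (-180) = 537.1429 − 197.1429 − 25.7143 = 314.2857
Lottery C = 2/15 × (-110) + 1/15 × 720 + 1/5 × 250 + 1/5 × 1160 + 2/5 × 440 = -14.6667 + 48 + 50 + 232 + 176 = 491.3333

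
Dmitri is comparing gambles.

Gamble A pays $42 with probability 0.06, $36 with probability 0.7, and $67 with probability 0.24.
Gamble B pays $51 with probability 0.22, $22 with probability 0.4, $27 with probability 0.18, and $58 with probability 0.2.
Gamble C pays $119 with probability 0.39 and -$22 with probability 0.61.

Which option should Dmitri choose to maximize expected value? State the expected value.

Gamble A ($43.80)

Gamble A = 0.06 × 42 + 0.7 × 36 + 0.24 × 67 = 2.52 + 25.2 + 16.08 = 43.8
Gamble B = 0.22 × 51 + 0.4 × 22 + 0.18 × 27 + 0.2 × 58 = 11.22 + 8.8 + 4.86 + 11.6 = 36.48
Gamble C = 0.39 × 119 + 0.61 × (-22) = 46.41 − 13.42 = 32.99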